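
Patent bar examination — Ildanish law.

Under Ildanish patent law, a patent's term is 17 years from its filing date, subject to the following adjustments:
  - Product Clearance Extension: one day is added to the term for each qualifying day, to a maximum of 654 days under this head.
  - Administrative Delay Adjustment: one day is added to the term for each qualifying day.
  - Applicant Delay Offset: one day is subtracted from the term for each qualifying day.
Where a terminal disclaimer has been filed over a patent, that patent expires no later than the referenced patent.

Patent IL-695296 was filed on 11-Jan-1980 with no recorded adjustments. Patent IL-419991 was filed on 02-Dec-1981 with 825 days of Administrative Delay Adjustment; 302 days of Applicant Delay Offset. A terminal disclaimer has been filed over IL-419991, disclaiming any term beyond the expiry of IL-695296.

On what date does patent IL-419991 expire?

January 11, 1997

Natural term of IL-419991:
  Base: filing + 17 years → 2 December 1998.
  Administrative Delay Adjustment: +825 days → 6 March 2001.
  Applicant Delay Offset: −302 days → 8 May 2000.
Expiry of referenced patent IL-695296:
  Base: filing + 17 years → 11 January 1997.
Terminal disclaimer: IL-419991 expires on the earlier of 8 May 2000 and 11 January 1997.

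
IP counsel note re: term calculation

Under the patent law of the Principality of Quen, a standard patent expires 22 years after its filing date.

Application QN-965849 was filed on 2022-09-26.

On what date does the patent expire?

September 26, 2044

Filing date + 22 years → 26 September 2044.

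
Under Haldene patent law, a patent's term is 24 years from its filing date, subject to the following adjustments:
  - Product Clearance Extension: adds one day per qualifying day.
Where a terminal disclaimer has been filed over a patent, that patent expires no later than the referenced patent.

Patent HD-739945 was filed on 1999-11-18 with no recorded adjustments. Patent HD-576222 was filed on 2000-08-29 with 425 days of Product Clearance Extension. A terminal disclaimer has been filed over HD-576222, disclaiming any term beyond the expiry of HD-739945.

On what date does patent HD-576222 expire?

Natural term of HD-576222:
  Base: filing + 24 years → 29 August 2024.
  Product Clearance Extension: +425 days → 28 October 2025.
Expiry of referenced patent HD-739945:
  Base: filing + 24 years → 18 November 2023.
Terminal disclaimer: HD-576222 expires on the earlier of 28 October 2025 and 18 November 2023.

November 18, 2023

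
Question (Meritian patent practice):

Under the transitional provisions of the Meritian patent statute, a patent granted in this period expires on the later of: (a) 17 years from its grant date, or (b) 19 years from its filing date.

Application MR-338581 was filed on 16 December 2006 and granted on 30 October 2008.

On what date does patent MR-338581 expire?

(a) grant + 17 years → 30 October 2025.
(b) filing + 19 years → 16 December 2025.
Later of the two: 16 December 2025.

December 16, 2025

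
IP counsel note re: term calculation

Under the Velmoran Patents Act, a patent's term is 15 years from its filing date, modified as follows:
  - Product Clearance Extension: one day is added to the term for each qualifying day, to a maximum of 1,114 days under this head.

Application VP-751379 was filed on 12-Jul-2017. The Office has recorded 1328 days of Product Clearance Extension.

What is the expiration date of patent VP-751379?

July 31, 2035

Base term: filing date + 15 years → 12 July 2032.
Product Clearance Extension: 1328 days claimed exceeds the 1114-day cap, so +1114 days → 31 July 2035.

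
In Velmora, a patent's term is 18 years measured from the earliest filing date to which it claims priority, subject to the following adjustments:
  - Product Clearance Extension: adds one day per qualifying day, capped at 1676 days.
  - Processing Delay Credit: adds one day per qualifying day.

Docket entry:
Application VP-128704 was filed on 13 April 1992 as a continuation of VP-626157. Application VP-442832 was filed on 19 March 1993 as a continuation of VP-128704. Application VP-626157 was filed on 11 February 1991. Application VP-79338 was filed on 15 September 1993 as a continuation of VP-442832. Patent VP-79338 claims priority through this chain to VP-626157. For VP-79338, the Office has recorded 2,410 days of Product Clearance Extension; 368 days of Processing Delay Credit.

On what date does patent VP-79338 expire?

September 17, 2014

Earliest priority filing: 11 February 1991.
Base term: 11 February 1991 + 18 years → 11 February 2009.
Product Clearance Extension: 2410 days claimed exceeds the 1676-day cap, so +1676 days → 14 September 2013.
Processing Delay Credit: +368 days → 17 September 2014.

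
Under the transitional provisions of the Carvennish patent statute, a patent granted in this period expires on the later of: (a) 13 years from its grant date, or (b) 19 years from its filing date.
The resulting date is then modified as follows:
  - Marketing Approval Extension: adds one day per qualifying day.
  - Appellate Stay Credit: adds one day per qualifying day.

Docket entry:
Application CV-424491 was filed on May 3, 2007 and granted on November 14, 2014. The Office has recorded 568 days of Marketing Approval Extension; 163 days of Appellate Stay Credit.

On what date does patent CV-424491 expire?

(a) grant + 13 years → 14 November 2027.
(b) filing + 19 years → 3 May 2026.
Later of the two: 14 November 2027.
Marketing Approval Extension: +568 days → 4 June 2029.
Appellate Stay Credit: +163 days → 14 November 2029.

November 14, 2029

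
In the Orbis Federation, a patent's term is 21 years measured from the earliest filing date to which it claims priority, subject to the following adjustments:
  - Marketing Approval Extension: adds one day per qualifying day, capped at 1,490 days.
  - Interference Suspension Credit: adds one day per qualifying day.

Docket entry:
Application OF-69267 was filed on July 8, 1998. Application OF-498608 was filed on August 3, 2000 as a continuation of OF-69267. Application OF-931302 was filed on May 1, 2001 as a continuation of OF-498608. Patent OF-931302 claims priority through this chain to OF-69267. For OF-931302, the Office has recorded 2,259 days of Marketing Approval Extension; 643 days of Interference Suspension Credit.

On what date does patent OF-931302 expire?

Earliest priority filing: 8 July 1998.
Base term: 8 July 1998 + 21 years → 8 July 2019.
Marketing Approval Extension: 2259 days claimed exceeds the 1490-day cap, so +1490 days → 6 August 2023.
Interference Suspension Credit: +643 days → 10 May 2025.

May 10, 2025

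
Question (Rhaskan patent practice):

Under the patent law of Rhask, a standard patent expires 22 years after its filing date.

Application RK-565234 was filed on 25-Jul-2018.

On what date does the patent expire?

July 25, 2040

Filing date + 22 years → 25 July 2040.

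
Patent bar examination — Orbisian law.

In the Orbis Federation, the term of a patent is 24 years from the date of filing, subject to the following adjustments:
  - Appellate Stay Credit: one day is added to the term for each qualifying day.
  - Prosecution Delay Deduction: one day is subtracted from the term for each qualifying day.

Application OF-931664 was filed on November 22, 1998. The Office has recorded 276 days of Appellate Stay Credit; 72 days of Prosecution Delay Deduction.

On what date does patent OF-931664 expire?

Base term: filing date + 24 years → 22 November 2022.
Appellate Stay Credit: +276 days → 25 August 2023.
Prosecution Delay Deduction: −72 days → 14 June 2023.

June 14, 2023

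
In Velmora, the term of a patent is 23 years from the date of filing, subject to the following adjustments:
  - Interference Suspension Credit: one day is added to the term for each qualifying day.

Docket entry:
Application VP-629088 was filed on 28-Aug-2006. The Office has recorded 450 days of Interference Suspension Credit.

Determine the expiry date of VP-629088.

Base term: filing date + 23 years → 28 August 2029.
Interference Suspension Credit: +450 days → 21 November 2030.

November 21, 2030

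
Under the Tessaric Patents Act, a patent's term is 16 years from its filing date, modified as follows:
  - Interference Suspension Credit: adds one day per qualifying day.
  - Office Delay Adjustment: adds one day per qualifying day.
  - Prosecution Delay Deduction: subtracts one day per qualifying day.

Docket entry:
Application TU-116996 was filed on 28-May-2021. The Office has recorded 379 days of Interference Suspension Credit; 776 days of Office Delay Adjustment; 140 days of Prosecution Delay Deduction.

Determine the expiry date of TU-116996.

Base term: filing date + 16 years → 28 May 2037.
Interference Suspension Credit: +379 days → 11 June 2038.
Office Delay Adjustment: +776 days → 26 July 2040.
Prosecution Delay Deduction: −140 days → 8 March 2040.

March 8, 2040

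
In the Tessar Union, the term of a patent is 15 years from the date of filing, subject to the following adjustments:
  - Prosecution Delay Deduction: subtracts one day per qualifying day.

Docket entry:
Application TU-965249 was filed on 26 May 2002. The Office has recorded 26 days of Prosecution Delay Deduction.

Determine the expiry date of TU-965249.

Base term: filing date + 15 years → 26 May 2017.
Prosecution Delay Deduction: −26 days → 30 April 2017.

April 30, 2017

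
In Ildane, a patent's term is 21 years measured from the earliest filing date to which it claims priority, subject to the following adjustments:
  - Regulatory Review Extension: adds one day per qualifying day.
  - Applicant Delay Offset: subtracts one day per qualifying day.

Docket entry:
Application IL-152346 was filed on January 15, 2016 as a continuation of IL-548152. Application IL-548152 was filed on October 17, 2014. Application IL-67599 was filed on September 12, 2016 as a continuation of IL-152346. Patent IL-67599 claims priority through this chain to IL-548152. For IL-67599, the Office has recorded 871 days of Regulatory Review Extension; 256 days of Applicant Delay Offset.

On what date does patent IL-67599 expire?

Earliest priority filing: 17 October 2014.
Base term: 17 October 2014 + 21 years → 17 October 2035.
Regulatory Review Extension: +871 days → 6 March 2038.
Applicant Delay Offset: −256 days → 23 June 2037.

June 23, 2037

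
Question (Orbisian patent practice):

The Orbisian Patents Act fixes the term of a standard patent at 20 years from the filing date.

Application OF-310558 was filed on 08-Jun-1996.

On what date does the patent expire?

Filing date + 20 years → 8 June 2016.

2016-06-08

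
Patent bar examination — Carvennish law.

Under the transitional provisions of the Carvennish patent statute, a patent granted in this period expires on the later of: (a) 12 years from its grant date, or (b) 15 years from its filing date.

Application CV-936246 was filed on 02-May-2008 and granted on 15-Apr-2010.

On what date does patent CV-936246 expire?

2023-05-02

(a) grant + 12 years → 15 April 2022.
(b) filing + 15 years → 2 May 2023.
Later of the two: 2 May 2023.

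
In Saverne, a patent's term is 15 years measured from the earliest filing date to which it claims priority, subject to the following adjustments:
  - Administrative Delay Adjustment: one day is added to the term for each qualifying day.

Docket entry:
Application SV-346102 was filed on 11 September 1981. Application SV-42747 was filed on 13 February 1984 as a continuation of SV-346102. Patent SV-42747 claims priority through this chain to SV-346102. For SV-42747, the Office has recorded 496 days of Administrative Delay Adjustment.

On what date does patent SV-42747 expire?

Earliest priority filing: 11 September 1981.
Base term: 11 September 1981 + 15 years → 11 September 1996.
Administrative Delay Adjustment: +496 days → 20 January 1998.

January 20, 1998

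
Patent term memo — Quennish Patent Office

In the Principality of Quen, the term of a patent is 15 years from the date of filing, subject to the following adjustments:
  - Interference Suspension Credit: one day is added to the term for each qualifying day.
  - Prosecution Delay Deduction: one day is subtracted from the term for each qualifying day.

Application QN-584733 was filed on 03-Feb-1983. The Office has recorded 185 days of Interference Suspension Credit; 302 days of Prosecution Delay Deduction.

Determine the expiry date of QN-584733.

1997-10-09

Base term: filing date + 15 years → 3 February 1998.
Interference Suspension Credit: +185 days → 7 August 1998.
Prosecution Delay Deduction: −302 days → 9 October 1997.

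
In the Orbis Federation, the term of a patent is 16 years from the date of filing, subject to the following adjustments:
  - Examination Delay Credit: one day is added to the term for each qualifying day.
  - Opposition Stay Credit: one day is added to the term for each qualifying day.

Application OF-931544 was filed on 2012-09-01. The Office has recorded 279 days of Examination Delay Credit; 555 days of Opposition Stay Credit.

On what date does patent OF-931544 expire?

Base term: filing date + 16 years → 1 September 2028.
Examination Delay Credit: +279 days → 7 June 2029.
Opposition Stay Credit: +555 days → 14 December 2030.

2030-12-14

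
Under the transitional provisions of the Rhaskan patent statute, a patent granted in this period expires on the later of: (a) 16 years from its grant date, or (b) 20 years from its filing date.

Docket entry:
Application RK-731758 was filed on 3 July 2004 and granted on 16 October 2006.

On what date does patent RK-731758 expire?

July 3, 2024

(a) grant + 16 years → 16 October 2022.
(b) filing + 20 years → 3 July 2024.
Later of the two: 3 July 2024.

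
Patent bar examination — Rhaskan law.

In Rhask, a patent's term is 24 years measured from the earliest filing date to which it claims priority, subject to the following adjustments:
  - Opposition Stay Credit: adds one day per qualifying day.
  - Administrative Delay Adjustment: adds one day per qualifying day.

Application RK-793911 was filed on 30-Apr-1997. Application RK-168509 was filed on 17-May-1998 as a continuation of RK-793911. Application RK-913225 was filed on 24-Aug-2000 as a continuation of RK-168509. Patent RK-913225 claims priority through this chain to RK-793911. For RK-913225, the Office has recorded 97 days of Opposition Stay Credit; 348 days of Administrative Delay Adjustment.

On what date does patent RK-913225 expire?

Earliest priority filing: 30 April 1997.
Base term: 30 April 1997 + 24 years → 30 April 2021.
Opposition Stay Credit: +97 days → 5 August 2021.
Administrative Delay Adjustment: +348 days → 19 July 2022.

2022-07-19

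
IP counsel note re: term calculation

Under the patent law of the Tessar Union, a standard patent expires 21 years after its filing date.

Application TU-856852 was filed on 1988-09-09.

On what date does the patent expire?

2009-09-09

Filing date + 21 years → 9 September 2009.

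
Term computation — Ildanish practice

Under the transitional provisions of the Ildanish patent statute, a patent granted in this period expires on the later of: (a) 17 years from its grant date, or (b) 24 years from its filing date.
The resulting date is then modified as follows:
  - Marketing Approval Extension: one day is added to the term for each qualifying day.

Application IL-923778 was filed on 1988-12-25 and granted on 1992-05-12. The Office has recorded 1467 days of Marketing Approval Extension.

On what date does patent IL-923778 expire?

(a) grant + 17 years → 12 May 2009.
(b) filing + 24 years → 25 December 2012.
Later of the two: 25 December 2012.
Marketing Approval Extension: +1467 days → 31 December 2016.

2016-12-31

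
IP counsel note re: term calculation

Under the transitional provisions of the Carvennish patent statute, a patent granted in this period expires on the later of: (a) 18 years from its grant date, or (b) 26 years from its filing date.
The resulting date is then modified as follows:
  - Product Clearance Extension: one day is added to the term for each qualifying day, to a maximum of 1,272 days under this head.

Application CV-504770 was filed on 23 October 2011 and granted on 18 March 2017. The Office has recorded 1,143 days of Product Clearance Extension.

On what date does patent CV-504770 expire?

(a) grant + 18 years → 18 March 2035.
(b) filing + 26 years → 23 October 2037.
Later of the two: 23 October 2037.
Product Clearance Extension: 1143 days (within the 1272-day cap) → +1143 days → 9 December 2040.

December 9, 2040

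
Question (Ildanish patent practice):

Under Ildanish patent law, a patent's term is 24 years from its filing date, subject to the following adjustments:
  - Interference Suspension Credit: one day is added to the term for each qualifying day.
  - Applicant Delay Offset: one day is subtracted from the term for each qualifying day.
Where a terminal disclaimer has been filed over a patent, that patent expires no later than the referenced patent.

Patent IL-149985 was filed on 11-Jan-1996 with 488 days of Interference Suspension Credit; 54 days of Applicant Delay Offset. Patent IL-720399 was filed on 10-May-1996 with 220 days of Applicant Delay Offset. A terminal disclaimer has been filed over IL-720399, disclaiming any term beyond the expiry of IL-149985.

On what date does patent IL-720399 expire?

2019-10-03

Natural term of IL-720399:
  Base: filing + 24 years → 10 May 2020.
  Applicant Delay Offset: −220 days → 3 October 2019.
Expiry of referenced patent IL-149985:
  Base: filing + 24 years → 11 January 2020.
  Interference Suspension Credit: +488 days → 13 May 2021.
  Applicant Delay Offset: −54 days → 20 March 2021.
Terminal disclaimer: IL-720399 expires on the earlier of 3 October 2019 and 20 March 2021.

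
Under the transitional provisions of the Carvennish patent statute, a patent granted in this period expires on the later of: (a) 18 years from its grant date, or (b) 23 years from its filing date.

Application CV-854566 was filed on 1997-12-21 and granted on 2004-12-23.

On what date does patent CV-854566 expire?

(a) grant + 18 years → 23 December 2022.
(b) filing + 23 years → 21 December 2020.
Later of the two: 23 December 2022.

December 23, 2022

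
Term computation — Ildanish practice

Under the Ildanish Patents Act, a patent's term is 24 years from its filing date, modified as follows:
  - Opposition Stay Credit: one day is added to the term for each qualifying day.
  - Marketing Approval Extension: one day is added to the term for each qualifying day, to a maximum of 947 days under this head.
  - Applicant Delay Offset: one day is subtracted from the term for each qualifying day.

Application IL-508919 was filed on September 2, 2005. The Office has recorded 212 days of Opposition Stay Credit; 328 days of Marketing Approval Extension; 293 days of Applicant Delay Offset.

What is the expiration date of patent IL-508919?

May 7, 2030

Base term: filing date + 24 years → 2 September 2029.
Opposition Stay Credit: +212 days → 2 April 2030.
Marketing Approval Extension: 328 days (within the 947-day cap) → +328 days → 24 February 2031.
Applicant Delay Offset: −293 days → 7 May 2030.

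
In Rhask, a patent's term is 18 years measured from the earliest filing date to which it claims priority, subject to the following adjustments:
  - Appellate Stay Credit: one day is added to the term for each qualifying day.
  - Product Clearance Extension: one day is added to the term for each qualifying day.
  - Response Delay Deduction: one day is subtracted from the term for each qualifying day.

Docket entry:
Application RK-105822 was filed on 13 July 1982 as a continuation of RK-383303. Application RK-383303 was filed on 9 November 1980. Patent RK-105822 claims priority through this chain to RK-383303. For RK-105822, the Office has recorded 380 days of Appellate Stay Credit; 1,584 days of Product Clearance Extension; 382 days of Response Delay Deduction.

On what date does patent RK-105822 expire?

March 10, 2003

Earliest priority filing: 9 November 1980.
Base term: 9 November 1980 + 18 years → 9 November 1998.
Appellate Stay Credit: +380 days → 24 November 1999.
Product Clearance Extension: +1584 days → 26 March 2004.
Response Delay Deduction: −382 days → 10 March 2003.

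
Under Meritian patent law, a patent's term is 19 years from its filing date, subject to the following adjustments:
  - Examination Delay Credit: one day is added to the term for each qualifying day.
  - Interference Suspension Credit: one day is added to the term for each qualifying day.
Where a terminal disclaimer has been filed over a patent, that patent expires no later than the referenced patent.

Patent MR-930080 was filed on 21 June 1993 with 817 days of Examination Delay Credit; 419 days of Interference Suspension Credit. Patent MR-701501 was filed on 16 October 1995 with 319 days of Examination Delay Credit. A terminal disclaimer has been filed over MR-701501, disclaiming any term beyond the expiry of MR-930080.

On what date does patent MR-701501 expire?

August 31, 2015

Natural term of MR-701501:
  Base: filing + 19 years → 16 October 2014.
  Examination Delay Credit: +319 days → 31 August 2015.
Expiry of referenced patent MR-930080:
  Base: filing + 19 years → 21 June 2012.
  Examination Delay Credit: +817 days → 16 September 2014.
  Interference Suspension Credit: +419 days → 9 November 2015.
Terminal disclaimer: MR-701501 expires on the earlier of 31 August 2015 and 9 November 2015.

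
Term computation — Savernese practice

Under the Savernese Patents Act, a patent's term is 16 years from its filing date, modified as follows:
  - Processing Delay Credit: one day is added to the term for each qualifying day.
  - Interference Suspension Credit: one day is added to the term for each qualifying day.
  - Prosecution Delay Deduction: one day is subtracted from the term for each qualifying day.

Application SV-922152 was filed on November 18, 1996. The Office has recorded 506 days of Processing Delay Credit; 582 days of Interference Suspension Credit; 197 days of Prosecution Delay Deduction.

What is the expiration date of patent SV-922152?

2015-04-28

Base term: filing date + 16 years → 18 November 2012.
Processing Delay Credit: +506 days → 8 April 2014.
Interference Suspension Credit: +582 days → 11 November 2015.
Prosecution Delay Deduction: −197 days → 28 April 2015.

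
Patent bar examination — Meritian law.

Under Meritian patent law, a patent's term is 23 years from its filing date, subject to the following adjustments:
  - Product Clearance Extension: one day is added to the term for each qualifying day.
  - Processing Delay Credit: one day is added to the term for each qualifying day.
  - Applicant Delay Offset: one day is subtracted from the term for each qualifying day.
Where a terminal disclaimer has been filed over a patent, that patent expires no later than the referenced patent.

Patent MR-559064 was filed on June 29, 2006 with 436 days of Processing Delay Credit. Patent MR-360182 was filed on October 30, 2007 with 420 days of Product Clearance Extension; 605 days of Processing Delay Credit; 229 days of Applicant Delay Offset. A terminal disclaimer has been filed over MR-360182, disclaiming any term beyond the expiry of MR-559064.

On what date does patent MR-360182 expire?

2030-09-08

Natural term of MR-360182:
  Base: filing + 23 years → 30 October 2030.
  Product Clearance Extension: +420 days → 24 December 2031.
  Processing Delay Credit: +605 days → 20 August 2033.
  Applicant Delay Offset: −229 days → 3 January 2033.
Expiry of referenced patent MR-559064:
  Base: filing + 23 years → 29 June 2029.
  Processing Delay Credit: +436 days → 8 September 2030.
Terminal disclaimer: MR-360182 expires on the earlier of 3 January 2033 and 8 September 2030.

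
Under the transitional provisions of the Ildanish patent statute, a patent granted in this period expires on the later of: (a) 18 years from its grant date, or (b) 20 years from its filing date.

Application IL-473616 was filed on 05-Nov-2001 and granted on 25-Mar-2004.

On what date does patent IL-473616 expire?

(a) grant + 18 years → 25 March 2022.
(b) filing + 20 years → 5 November 2021.
Later of the two: 25 March 2022.

2022-03-25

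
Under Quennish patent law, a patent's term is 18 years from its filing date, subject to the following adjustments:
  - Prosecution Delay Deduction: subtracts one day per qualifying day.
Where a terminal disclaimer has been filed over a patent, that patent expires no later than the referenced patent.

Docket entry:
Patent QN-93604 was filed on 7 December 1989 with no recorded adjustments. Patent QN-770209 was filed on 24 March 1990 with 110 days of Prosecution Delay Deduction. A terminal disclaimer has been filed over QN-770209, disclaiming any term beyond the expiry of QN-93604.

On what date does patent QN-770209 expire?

2007-12-05

Natural term of QN-770209:
  Base: filing + 18 years → 24 March 2008.
  Prosecution Delay Deduction: −110 days → 5 December 2007.
Expiry of referenced patent QN-93604:
  Base: filing + 18 years → 7 December 2007.
Terminal disclaimer: QN-770209 expires on the earlier of 5 December 2007 and 7 December 2007.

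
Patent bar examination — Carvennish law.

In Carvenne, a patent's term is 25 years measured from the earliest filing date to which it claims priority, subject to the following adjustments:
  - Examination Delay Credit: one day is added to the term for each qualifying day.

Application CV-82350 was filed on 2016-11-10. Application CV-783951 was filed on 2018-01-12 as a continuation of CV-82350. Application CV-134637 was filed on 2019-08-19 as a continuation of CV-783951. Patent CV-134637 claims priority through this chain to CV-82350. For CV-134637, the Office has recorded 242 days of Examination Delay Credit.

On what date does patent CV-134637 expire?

July 10, 2042

Earliest priority filing: 10 November 2016.
Base term: 10 November 2016 + 25 years → 10 November 2041.
Examination Delay Credit: +242 days → 10 July 2042.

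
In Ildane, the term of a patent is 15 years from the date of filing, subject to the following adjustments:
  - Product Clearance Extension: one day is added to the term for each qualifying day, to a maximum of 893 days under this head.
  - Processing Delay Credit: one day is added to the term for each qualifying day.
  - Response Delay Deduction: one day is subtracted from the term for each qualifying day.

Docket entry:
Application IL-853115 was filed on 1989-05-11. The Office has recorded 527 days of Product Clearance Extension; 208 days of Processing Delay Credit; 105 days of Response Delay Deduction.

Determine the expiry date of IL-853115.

Base term: filing date + 15 years → 11 May 2004.
Product Clearance Extension: 527 days (within the 893-day cap) → +527 days → 20 October 2005.
Processing Delay Credit: +208 days → 16 May 2006.
Response Delay Deduction: −105 days → 31 January 2006.

2006-01-31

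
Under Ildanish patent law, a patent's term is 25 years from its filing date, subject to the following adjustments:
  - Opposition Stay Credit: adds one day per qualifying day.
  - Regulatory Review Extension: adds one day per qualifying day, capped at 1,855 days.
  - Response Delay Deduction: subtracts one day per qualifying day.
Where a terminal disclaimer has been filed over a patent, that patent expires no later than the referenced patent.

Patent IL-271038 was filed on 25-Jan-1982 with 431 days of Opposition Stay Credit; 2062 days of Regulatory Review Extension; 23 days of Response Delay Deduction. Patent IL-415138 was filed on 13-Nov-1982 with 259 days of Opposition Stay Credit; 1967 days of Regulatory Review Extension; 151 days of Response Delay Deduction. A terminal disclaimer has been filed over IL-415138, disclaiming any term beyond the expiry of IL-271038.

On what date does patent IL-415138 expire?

2013-03-29

Natural term of IL-415138:
  Base: filing + 25 years → 13 November 2007.
  Opposition Stay Credit: +259 days → 29 July 2008.
  Regulatory Review Extension: 1967 days claimed exceeds the 1855-day cap, so +1855 days → 27 August 2013.
  Response Delay Deduction: −151 days → 29 March 2013.
Expiry of referenced patent IL-271038:
  Base: filing + 25 years → 25 January 2007.
  Opposition Stay Credit: +431 days → 31 March 2008.
  Regulatory Review Extension: 2062 days claimed exceeds the 1855-day cap, so +1855 days → 29 April 2013.
  Response Delay Deduction: −23 days → 6 April 2013.
Terminal disclaimer: IL-415138 expires on the earlier of 29 March 2013 and 6 April 2013.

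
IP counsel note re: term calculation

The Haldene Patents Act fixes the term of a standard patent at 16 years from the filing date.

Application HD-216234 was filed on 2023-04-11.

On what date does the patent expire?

Filing date + 16 years → 11 April 2039.

April 11, 2039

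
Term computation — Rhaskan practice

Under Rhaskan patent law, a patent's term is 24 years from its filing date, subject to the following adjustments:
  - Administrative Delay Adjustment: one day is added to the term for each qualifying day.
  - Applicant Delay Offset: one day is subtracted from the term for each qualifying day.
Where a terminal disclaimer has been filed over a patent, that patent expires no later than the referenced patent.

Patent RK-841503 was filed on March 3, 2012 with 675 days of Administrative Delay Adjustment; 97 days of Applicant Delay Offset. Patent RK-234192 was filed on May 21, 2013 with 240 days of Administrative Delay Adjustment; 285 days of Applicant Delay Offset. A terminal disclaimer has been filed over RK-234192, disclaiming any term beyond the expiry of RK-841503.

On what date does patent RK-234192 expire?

Natural term of RK-234192:
  Base: filing + 24 years → 21 May 2037.
  Administrative Delay Adjustment: +240 days → 16 January 2038.
  Applicant Delay Offset: −285 days → 6 April 2037.
Expiry of referenced patent RK-841503:
  Base: filing + 24 years → 3 March 2036.
  Administrative Delay Adjustment: +675 days → 7 January 2038.
  Applicant Delay Offset: −97 days → 2 October 2037.
Terminal disclaimer: RK-234192 expires on the earlier of 6 April 2037 and 2 October 2037.

2037-04-06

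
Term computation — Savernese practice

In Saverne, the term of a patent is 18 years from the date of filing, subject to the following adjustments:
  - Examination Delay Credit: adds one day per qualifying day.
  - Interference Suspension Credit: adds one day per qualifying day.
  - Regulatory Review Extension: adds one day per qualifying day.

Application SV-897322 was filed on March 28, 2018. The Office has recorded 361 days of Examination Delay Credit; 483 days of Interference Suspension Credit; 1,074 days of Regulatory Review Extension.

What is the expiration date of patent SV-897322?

2041-06-28

Base term: filing date + 18 years → 28 March 2036.
Examination Delay Credit: +361 days → 24 March 2037.
Interference Suspension Credit: +483 days → 20 July 2038.
Regulatory Review Extension: +1074 days → 28 June 2041.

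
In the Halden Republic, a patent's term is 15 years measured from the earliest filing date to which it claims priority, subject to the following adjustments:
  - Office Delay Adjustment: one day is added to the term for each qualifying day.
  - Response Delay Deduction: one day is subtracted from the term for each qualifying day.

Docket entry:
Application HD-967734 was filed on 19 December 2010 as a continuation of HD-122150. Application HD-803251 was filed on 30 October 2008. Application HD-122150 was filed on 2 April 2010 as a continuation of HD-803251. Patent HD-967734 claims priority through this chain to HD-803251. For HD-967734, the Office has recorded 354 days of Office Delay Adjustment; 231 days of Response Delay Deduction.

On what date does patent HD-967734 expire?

March 1, 2024

Earliest priority filing: 30 October 2008.
Base term: 30 October 2008 + 15 years → 30 October 2023.
Office Delay Adjustment: +354 days → 18 October 2024.
Response Delay Deduction: −231 days → 1 March 2024.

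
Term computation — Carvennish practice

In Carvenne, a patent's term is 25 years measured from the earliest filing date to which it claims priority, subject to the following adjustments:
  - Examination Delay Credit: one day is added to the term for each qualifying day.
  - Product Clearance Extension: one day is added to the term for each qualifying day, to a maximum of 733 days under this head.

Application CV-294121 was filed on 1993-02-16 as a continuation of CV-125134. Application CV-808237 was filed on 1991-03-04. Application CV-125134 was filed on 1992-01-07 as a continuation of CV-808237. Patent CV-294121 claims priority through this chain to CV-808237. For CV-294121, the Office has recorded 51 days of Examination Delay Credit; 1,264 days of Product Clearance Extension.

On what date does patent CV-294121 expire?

Earliest priority filing: 4 March 1991.
Base term: 4 March 1991 + 25 years → 4 March 2016.
Examination Delay Credit: +51 days → 24 April 2016.
Product Clearance Extension: 1264 days claimed exceeds the 733-day cap, so +733 days → 27 April 2018.

April 27, 2018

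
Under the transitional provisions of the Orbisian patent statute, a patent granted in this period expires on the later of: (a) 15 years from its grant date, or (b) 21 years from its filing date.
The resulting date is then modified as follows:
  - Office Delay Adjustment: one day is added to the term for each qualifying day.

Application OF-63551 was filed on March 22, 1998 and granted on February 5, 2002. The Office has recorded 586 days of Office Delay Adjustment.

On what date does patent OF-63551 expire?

(a) grant + 15 years → 5 February 2017.
(b) filing + 21 years → 22 March 2019.
Later of the two: 22 March 2019.
Office Delay Adjustment: +586 days → 28 October 2020.

2020-10-28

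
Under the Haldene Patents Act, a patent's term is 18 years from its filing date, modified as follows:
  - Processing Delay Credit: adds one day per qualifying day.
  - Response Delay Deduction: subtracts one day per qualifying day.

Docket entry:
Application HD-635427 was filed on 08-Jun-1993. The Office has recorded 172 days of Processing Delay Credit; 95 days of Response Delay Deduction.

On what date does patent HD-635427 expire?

Base term: filing date + 18 years → 8 June 2011.
Processing Delay Credit: +172 days → 27 November 2011.
Response Delay Deduction: −95 days → 24 August 2011.

2011-08-24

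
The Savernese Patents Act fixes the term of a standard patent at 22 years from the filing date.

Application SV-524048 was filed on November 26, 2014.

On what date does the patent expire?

2036-11-26

Filing date + 22 years → 26 November 2036.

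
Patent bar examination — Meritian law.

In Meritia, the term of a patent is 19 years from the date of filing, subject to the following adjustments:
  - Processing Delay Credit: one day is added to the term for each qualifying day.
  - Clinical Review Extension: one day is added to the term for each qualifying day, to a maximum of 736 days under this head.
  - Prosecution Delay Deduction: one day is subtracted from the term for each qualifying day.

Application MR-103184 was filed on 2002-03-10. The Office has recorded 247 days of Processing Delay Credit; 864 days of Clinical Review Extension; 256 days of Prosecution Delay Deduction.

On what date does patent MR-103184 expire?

2023-03-07

Base term: filing date + 19 years → 10 March 2021.
Processing Delay Credit: +247 days → 12 November 2021.
Clinical Review Extension: 864 days claimed exceeds the 736-day cap, so +736 days → 18 November 2023.
Prosecution Delay Deduction: −256 days → 7 March 2023.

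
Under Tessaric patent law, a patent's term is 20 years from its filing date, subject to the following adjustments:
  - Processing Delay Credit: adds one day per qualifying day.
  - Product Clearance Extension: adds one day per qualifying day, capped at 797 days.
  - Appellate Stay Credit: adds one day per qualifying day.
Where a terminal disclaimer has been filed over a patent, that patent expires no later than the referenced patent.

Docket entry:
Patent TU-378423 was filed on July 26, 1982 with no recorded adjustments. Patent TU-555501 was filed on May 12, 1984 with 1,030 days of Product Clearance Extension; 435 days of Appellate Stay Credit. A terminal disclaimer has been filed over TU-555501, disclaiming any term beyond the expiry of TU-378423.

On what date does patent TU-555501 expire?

2002-07-26

Natural term of TU-555501:
  Base: filing + 20 years → 12 May 2004.
  Product Clearance Extension: 1030 days claimed exceeds the 797-day cap, so +797 days → 18 July 2006.
  Appellate Stay Credit: +435 days → 26 September 2007.
Expiry of referenced patent TU-378423:
  Base: filing + 20 years → 26 July 2002.
Terminal disclaimer: TU-555501 expires on the earlier of 26 September 2007 and 26 July 2002.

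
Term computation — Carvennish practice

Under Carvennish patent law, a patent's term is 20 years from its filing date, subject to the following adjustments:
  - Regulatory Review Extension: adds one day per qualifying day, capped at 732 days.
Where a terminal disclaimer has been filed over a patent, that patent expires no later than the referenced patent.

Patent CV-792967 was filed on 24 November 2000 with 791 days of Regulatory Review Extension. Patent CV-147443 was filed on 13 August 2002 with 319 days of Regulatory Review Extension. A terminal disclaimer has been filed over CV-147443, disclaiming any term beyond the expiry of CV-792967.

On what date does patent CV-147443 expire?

Natural term of CV-147443:
  Base: filing + 20 years → 13 August 2022.
  Regulatory Review Extension: 319 days (within the 732-day cap) → +319 days → 28 June 2023.
Expiry of referenced patent CV-792967:
  Base: filing + 20 years → 24 November 2020.
  Regulatory Review Extension: 791 days claimed exceeds the 732-day cap, so +732 days → 26 November 2022.
Terminal disclaimer: CV-147443 expires on the earlier of 28 June 2023 and 26 November 2022.

November 26, 2022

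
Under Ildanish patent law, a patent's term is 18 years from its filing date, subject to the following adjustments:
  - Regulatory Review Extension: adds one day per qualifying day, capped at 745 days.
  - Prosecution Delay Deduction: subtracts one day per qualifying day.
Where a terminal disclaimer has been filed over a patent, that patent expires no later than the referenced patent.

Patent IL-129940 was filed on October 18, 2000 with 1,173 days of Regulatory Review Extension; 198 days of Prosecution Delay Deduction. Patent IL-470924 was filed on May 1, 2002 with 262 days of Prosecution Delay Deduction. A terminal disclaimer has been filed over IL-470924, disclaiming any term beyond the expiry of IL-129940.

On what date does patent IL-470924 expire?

2019-08-13

Natural term of IL-470924:
  Base: filing + 18 years → 1 May 2020.
  Prosecution Delay Deduction: −262 days → 13 August 2019.
Expiry of referenced patent IL-129940:
  Base: filing + 18 years → 18 October 2018.
  Regulatory Review Extension: 1173 days claimed exceeds the 745-day cap, so +745 days → 1 November 2020.
  Prosecution Delay Deduction: −198 days → 17 April 2020.
Terminal disclaimer: IL-470924 expires on the earlier of 13 August 2019 and 17 April 2020.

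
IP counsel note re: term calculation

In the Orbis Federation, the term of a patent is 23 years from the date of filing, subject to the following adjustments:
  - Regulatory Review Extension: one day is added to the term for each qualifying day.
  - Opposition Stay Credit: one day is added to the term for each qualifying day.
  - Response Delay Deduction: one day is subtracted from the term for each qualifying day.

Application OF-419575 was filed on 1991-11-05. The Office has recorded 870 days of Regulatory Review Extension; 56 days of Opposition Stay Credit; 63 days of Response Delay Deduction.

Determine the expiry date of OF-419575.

2017-03-17

Base term: filing date + 23 years → 5 November 2014.
Regulatory Review Extension: +870 days → 24 March 2017.
Opposition Stay Credit: +56 days → 19 May 2017.
Response Delay Deduction: −63 days → 17 March 2017.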